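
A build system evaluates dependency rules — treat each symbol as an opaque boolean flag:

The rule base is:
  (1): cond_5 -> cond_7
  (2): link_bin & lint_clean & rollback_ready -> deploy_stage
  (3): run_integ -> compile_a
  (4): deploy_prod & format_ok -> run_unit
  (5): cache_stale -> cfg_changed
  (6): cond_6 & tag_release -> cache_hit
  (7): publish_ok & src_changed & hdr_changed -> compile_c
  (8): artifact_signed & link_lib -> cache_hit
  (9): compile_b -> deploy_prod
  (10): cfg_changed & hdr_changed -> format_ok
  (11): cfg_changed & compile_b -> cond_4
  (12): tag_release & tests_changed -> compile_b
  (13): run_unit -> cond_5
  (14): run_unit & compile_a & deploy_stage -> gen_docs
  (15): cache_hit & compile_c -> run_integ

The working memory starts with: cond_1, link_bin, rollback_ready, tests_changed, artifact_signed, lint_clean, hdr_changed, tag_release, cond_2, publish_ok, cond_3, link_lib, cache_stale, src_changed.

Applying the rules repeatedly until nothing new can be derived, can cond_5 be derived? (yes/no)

yes

Round 1 fires (2), (5), (7), (8), (12), giving deploy_stage, cfg_changed, compile_c, cache_hit, compile_b.
Round 2 fires (9), (10), (11), (15), giving deploy_prod, format_ok, cond_4, run_integ.
Round 3 fires (3), (4), giving compile_a, run_unit.
Round 4 fires (13), (14), giving cond_5, gen_docs.
Round 5 fires (1), giving cond_7.
cond_5 appears in round 4, so it is derivable.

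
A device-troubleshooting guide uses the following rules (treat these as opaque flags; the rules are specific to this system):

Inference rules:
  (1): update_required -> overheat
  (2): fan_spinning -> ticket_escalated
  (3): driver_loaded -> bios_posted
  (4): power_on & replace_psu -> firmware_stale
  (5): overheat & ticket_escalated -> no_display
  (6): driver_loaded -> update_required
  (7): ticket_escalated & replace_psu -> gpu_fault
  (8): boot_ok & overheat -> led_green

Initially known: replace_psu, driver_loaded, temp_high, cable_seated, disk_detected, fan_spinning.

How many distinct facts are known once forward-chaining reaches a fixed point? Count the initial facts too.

12

Round 1 fires (2), (3), (6), giving ticket_escalated, bios_posted, update_required.
Round 2 fires (1), (7), giving overheat, gpu_fault.
Round 3 fires (5), giving no_display.
Closure: {bios_posted, cable_seated, disk_detected, driver_loaded, fan_spinning, gpu_fault, no_display, overheat, replace_psu, temp_high, ticket_escalated, update_required} — 12 facts.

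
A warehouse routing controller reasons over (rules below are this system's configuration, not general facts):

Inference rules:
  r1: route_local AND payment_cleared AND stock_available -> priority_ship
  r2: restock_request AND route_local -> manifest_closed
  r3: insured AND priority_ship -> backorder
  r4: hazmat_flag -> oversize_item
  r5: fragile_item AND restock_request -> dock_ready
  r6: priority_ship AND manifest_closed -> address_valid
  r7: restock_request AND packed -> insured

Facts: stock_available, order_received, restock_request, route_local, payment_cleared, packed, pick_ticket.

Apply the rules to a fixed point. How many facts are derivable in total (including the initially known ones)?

12

Round 1 fires r1, r2, r7, giving priority_ship, manifest_closed, insured.
Round 2 fires r3, r6, giving backorder, address_valid.
Closure: {address_valid, backorder, insured, manifest_closed, order_received, packed, payment_cleared, pick_ticket, priority_ship, restock_request, route_local, stock_available} — 12 facts.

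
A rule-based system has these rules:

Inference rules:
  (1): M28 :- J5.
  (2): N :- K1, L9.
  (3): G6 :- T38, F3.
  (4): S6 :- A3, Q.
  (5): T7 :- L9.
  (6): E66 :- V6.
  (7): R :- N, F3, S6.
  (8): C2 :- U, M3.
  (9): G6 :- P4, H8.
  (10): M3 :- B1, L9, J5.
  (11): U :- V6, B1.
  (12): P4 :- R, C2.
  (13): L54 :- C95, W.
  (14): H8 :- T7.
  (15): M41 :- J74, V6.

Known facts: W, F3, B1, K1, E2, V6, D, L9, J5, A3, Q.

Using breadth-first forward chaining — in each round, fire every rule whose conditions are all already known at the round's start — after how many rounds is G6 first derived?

4

Round 1 fires (1), (2), (4), (5), (6), (10), (11), giving M28, N, S6, T7, E66, M3, U.
Round 2 fires (7), (8), (14), giving R, C2, H8.
Round 3 fires (12), giving P4.
Round 4 fires (9), giving G6.
G6 first appears in round 4.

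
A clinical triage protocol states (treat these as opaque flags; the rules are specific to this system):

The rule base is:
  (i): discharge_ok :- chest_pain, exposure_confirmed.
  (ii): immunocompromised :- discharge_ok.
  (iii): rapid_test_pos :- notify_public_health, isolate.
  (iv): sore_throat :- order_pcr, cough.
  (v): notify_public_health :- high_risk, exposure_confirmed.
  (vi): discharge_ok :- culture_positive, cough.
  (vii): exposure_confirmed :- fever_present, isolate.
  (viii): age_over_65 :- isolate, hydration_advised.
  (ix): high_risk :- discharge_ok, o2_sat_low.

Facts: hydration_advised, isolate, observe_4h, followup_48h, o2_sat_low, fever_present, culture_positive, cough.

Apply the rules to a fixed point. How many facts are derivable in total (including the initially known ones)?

Round 1 fires (vi), (vii), (viii), giving discharge_ok, exposure_confirmed, age_over_65.
Round 2 fires (ii), (ix), giving immunocompromised, high_risk.
Round 3 fires (v), giving notify_public_health.
Round 4 fires (iii), giving rapid_test_pos.
Closure: {age_over_65, cough, culture_positive, discharge_ok, exposure_confirmed, fever_present, followup_48h, high_risk, hydration_advised, immunocompromised, isolate, notify_public_health, o2_sat_low, observe_4h, rapid_test_pos} — 15 facts.

15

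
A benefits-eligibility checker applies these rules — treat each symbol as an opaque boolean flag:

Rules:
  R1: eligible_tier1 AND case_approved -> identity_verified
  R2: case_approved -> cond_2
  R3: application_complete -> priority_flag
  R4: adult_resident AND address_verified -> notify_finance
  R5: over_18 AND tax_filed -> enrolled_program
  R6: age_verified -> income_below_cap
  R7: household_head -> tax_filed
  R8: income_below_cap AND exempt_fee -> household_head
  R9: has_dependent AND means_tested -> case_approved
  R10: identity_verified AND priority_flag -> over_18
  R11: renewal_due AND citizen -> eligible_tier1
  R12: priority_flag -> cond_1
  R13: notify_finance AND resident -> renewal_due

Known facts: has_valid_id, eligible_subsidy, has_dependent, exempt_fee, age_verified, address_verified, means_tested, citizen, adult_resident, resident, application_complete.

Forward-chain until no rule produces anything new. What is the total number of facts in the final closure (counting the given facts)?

24

Round 1: R3 [application_complete -> priority_flag]; R4 [adult_resident AND address_verified -> notify_finance]; R6 [age_verified -> income_below_cap]; R9 [has_dependent AND means_tested -> case_approved]. New: priority_flag, notify_finance, income_below_cap, case_approved.
Round 2: R2 [case_approved -> cond_2]; R8 [income_below_cap AND exempt_fee -> household_head]; R12 [priority_flag -> cond_1]; R13 [notify_finance AND resident -> renewal_due]. New: cond_2, household_head, cond_1, renewal_due.
Round 3: R7 [household_head -> tax_filed]; R11 [renewal_due AND citizen -> eligible_tier1]. New: tax_filed, eligible_tier1.
Round 4: R1 [eligible_tier1 AND case_approved -> identity_verified]. New: identity_verified.
Round 5: R10 [identity_verified AND priority_flag -> over_18]. New: over_18.
Round 6: R5 [over_18 AND tax_filed -> enrolled_program]. New: enrolled_program.
Closure: {address_verified, adult_resident, age_verified, application_complete, case_approved, citizen, cond_1, cond_2, eligible_subsidy, eligible_tier1, enrolled_program, exempt_fee, has_dependent, has_valid_id, household_head, identity_verified, income_below_cap, means_tested, notify_finance, over_18, priority_flag, renewal_due, resident, tax_filed} — 24 facts.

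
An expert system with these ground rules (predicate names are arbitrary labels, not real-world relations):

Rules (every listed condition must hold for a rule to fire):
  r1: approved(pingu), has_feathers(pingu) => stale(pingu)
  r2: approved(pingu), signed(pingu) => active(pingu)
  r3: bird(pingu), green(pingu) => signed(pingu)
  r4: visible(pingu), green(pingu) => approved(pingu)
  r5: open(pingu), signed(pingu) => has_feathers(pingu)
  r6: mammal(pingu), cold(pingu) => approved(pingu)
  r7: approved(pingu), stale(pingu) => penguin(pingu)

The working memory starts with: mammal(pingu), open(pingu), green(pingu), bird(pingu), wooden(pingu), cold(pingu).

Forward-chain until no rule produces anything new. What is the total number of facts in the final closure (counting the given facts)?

12

Round 1 — r3, r6, derive signed(pingu), approved(pingu).
Round 2 — r2, r5, derive active(pingu), has_feathers(pingu).
Round 3 — r1, derive stale(pingu).
Round 4 — r7, derive penguin(pingu).
Closure: {active(pingu), approved(pingu), bird(pingu), cold(pingu), green(pingu), has_feathers(pingu), mammal(pingu), open(pingu), penguin(pingu), signed(pingu), stale(pingu), wooden(pingu)} — 12 facts.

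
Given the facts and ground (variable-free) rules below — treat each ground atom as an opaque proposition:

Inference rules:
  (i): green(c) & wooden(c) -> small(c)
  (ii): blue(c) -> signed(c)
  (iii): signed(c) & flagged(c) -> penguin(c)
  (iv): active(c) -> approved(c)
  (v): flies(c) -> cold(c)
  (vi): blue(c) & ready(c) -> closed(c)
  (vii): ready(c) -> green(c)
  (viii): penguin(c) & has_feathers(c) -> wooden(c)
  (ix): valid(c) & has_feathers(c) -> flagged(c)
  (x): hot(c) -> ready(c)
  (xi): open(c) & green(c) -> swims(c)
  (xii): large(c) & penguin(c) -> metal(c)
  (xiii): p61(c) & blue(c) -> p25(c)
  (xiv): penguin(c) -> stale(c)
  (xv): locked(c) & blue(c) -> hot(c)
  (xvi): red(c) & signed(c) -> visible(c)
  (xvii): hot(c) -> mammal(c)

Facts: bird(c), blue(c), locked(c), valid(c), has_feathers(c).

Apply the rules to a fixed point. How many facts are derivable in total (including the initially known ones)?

[1] (ii) [blue(c) -> signed(c)]; (ix) [valid(c) & has_feathers(c) -> flagged(c)]; (xv) [locked(c) & blue(c) -> hot(c)]. ⇒ new: signed(c), flagged(c), hot(c).
[2] (iii) [signed(c) & flagged(c) -> penguin(c)]; (x) [hot(c) -> ready(c)]; (xvii) [hot(c) -> mammal(c)]. ⇒ new: penguin(c), ready(c), mammal(c).
[3] (vi) [blue(c) & ready(c) -> closed(c)]; (vii) [ready(c) -> green(c)]; (viii) [penguin(c) & has_feathers(c) -> wooden(c)]; (xiv) [penguin(c) -> stale(c)]. ⇒ new: closed(c), green(c), wooden(c), stale(c).
[4] (i) [green(c) & wooden(c) -> small(c)]. ⇒ new: small(c).
Closure: {bird(c), blue(c), closed(c), flagged(c), green(c), has_feathers(c), hot(c), locked(c), mammal(c), penguin(c), ready(c), signed(c), small(c), stale(c), valid(c), wooden(c)} — 16 facts.

16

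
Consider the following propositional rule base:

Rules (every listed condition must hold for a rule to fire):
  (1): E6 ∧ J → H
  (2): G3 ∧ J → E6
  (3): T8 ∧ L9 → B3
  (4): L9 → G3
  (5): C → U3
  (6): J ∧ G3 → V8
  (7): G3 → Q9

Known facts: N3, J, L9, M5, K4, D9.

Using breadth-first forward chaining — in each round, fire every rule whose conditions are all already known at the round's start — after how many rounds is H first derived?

Round 1: (4) [L9 → G3]. New: G3.
Round 2: (2) [G3 ∧ J → E6]; (6) [J ∧ G3 → V8]; (7) [G3 → Q9]. New: E6, V8, Q9.
Round 3: (1) [E6 ∧ J → H]. New: H.
H first appears in round 3.

3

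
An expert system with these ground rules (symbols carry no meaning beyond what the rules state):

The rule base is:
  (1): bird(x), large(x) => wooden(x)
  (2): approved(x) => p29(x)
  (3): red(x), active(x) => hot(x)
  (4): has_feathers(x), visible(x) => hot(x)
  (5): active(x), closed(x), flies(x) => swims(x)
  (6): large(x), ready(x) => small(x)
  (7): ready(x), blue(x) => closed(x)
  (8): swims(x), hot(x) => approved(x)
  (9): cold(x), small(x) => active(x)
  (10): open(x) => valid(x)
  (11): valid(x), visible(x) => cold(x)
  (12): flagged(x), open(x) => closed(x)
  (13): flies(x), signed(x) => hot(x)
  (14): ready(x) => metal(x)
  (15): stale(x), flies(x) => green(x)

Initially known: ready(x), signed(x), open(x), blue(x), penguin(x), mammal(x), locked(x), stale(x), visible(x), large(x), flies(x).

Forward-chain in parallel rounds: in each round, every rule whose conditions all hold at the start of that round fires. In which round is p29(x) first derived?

6

[1] (6) [large(x), ready(x) => small(x)]; (7) [ready(x), blue(x) => closed(x)]; (10) [open(x) => valid(x)]; (13) [flies(x), signed(x) => hot(x)]; (14) [ready(x) => metal(x)]; (15) [stale(x), flies(x) => green(x)]. ⇒ new: small(x), closed(x), valid(x), hot(x), metal(x), green(x).
[2] (11) [valid(x), visible(x) => cold(x)]. ⇒ new: cold(x).
[3] (9) [cold(x), small(x) => active(x)]. ⇒ new: active(x).
[4] (5) [active(x), closed(x), flies(x) => swims(x)]. ⇒ new: swims(x).
[5] (8) [swims(x), hot(x) => approved(x)]. ⇒ new: approved(x).
[6] (2) [approved(x) => p29(x)]. ⇒ new: p29(x).
p29(x) first appears in round 6.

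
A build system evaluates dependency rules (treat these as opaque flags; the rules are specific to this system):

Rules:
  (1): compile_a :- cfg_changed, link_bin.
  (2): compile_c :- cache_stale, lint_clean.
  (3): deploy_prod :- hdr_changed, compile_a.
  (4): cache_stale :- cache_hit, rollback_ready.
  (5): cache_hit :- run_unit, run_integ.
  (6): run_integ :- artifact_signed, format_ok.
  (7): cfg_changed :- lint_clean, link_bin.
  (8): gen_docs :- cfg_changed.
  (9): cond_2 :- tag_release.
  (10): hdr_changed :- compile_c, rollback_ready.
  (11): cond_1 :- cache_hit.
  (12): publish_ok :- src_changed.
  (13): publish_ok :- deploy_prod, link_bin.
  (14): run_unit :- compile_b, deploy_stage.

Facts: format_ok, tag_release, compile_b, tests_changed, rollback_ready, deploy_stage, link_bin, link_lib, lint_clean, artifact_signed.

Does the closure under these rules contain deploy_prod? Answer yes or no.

[1] (6) [run_integ :- artifact_signed, format_ok.]; (7) [cfg_changed :- lint_clean, link_bin.]; (9) [cond_2 :- tag_release.]; (14) [run_unit :- compile_b, deploy_stage.]. ⇒ new: run_integ, cfg_changed, cond_2, run_unit.
[2] (1) [compile_a :- cfg_changed, link_bin.]; (5) [cache_hit :- run_unit, run_integ.]; (8) [gen_docs :- cfg_changed.]. ⇒ new: compile_a, cache_hit, gen_docs.
[3] (4) [cache_stale :- cache_hit, rollback_ready.]; (11) [cond_1 :- cache_hit.]. ⇒ new: cache_stale, cond_1.
[4] (2) [compile_c :- cache_stale, lint_clean.]. ⇒ new: compile_c.
[5] (10) [hdr_changed :- compile_c, rollback_ready.]. ⇒ new: hdr_changed.
[6] (3) [deploy_prod :- hdr_changed, compile_a.]. ⇒ new: deploy_prod.
[7] (13) [publish_ok :- deploy_prod, link_bin.]. ⇒ new: publish_ok.
deploy_prod appears in round 6, so it is derivable.

yes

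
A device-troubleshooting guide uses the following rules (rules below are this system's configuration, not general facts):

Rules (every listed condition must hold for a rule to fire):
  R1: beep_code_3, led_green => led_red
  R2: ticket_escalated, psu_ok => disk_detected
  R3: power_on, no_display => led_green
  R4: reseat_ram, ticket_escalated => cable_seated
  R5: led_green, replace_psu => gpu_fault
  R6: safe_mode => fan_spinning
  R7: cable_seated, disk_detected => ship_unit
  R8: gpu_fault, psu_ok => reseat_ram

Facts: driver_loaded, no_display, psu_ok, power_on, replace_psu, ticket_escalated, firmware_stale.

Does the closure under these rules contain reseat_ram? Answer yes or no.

Round 1 fires R2, R3, giving disk_detected, led_green.
Round 2 fires R5, giving gpu_fault.
Round 3 fires R8, giving reseat_ram.
Round 4 fires R4, giving cable_seated.
Round 5 fires R7, giving ship_unit.
reseat_ram appears in round 3, so it is derivable.

yes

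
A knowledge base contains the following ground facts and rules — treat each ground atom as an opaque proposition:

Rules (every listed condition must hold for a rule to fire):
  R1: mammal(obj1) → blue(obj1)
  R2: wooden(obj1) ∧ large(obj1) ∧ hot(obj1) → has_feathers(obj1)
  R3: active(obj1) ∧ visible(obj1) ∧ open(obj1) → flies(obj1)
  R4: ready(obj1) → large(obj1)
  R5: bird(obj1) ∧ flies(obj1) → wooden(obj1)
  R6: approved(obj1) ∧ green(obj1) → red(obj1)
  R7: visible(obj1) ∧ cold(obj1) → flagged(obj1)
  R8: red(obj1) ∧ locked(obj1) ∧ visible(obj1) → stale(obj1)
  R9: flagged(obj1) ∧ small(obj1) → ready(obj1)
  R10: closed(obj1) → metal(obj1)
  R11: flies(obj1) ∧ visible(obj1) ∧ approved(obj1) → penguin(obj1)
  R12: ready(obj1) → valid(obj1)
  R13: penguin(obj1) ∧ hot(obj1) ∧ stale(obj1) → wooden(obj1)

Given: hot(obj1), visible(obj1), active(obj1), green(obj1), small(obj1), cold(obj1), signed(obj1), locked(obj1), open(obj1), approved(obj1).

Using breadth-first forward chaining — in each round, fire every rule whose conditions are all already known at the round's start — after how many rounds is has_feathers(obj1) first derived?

4

Round 1: R3 [active(obj1) ∧ visible(obj1) ∧ open(obj1) → flies(obj1)]; R6 [approved(obj1) ∧ green(obj1) → red(obj1)]; R7 [visible(obj1) ∧ cold(obj1) → flagged(obj1)]. Adds flies(obj1), red(obj1), flagged(obj1).
Round 2: R8 [red(obj1) ∧ locked(obj1) ∧ visible(obj1) → stale(obj1)]; R9 [flagged(obj1) ∧ small(obj1) → ready(obj1)]; R11 [flies(obj1) ∧ visible(obj1) ∧ approved(obj1) → penguin(obj1)]. Adds stale(obj1), ready(obj1), penguin(obj1).
Round 3: R4 [ready(obj1) → large(obj1)]; R12 [ready(obj1) → valid(obj1)]; R13 [penguin(obj1) ∧ hot(obj1) ∧ stale(obj1) → wooden(obj1)]. Adds large(obj1), valid(obj1), wooden(obj1).
Round 4: R2 [wooden(obj1) ∧ large(obj1) ∧ hot(obj1) → has_feathers(obj1)]. Adds has_feathers(obj1).
has_feathers(obj1) first appears in round 4.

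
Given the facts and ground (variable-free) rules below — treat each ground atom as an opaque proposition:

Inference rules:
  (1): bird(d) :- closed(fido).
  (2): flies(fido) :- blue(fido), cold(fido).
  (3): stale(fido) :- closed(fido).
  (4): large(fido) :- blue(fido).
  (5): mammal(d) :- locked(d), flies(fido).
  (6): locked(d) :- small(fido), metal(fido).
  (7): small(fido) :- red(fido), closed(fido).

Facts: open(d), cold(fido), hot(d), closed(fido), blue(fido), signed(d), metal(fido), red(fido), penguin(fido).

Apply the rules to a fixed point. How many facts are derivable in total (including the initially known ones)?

Round 1 — (1), (2), (3), (4), (7), derive bird(d), flies(fido), stale(fido), large(fido), small(fido).
Round 2 — (6), derive locked(d).
Round 3 — (5), derive mammal(d).
Closure: {bird(d), blue(fido), closed(fido), cold(fido), flies(fido), hot(d), large(fido), locked(d), mammal(d), metal(fido), open(d), penguin(fido), red(fido), signed(d), small(fido), stale(fido)} — 16 facts.

16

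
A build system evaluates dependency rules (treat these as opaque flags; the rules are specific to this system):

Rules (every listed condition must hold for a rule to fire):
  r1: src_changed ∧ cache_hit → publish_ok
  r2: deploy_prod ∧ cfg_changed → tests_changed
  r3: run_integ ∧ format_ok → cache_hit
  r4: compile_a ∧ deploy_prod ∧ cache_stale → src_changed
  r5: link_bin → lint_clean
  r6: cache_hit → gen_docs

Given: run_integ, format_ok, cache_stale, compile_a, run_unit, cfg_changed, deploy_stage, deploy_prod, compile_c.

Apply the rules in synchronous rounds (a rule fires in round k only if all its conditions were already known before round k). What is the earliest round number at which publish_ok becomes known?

Round 1: r2 [deploy_prod ∧ cfg_changed → tests_changed]; r3 [run_integ ∧ format_ok → cache_hit]; r4 [compile_a ∧ deploy_prod ∧ cache_stale → src_changed]. New: tests_changed, cache_hit, src_changed.
Round 2: r1 [src_changed ∧ cache_hit → publish_ok]; r6 [cache_hit → gen_docs]. New: publish_ok, gen_docs.
publish_ok first appears in round 2.

2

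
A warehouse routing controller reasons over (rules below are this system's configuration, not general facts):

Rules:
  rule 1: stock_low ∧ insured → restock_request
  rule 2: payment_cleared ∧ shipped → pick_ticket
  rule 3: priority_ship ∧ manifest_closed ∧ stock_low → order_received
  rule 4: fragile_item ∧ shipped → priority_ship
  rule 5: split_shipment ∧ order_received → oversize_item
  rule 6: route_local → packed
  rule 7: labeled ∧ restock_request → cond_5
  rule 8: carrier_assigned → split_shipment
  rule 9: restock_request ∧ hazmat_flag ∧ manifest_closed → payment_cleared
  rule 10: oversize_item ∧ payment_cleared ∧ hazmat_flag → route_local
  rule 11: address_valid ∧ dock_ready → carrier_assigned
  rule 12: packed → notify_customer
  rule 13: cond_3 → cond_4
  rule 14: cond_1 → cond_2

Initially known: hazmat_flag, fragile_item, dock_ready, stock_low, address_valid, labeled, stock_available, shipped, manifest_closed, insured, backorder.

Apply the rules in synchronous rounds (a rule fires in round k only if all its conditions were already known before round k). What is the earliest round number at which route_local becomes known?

Round 1: rule 1 [stock_low ∧ insured → restock_request]; rule 4 [fragile_item ∧ shipped → priority_ship]; rule 11 [address_valid ∧ dock_ready → carrier_assigned]. New: restock_request, priority_ship, carrier_assigned.
Round 2: rule 3 [priority_ship ∧ manifest_closed ∧ stock_low → order_received]; rule 7 [labeled ∧ restock_request → cond_5]; rule 8 [carrier_assigned → split_shipment]; rule 9 [restock_request ∧ hazmat_flag ∧ manifest_closed → payment_cleared]. New: order_received, cond_5, split_shipment, payment_cleared.
Round 3: rule 2 [payment_cleared ∧ shipped → pick_ticket]; rule 5 [split_shipment ∧ order_received → oversize_item]. New: pick_ticket, oversize_item.
Round 4: rule 10 [oversize_item ∧ payment_cleared ∧ hazmat_flag → route_local]. New: route_local.
route_local first appears in round 4.

4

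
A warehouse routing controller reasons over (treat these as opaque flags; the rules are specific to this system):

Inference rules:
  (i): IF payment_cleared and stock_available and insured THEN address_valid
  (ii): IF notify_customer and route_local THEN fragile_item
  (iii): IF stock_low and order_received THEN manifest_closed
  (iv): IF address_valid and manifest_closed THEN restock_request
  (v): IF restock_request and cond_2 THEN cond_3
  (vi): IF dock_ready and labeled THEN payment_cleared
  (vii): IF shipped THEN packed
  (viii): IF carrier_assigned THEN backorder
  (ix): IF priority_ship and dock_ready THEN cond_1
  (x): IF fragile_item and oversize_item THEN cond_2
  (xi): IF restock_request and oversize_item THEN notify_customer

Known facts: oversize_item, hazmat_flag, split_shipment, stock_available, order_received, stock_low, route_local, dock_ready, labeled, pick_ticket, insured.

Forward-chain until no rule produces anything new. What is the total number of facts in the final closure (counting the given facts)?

[1] (iii) [IF stock_low and order_received THEN manifest_closed]; (vi) [IF dock_ready and labeled THEN payment_cleared]. ⇒ new: manifest_closed, payment_cleared.
[2] (i) [IF payment_cleared and stock_available and insured THEN address_valid]. ⇒ new: address_valid.
[3] (iv) [IF address_valid and manifest_closed THEN restock_request]. ⇒ new: restock_request.
[4] (xi) [IF restock_request and oversize_item THEN notify_customer]. ⇒ new: notify_customer.
[5] (ii) [IF notify_customer and route_local THEN fragile_item]. ⇒ new: fragile_item.
[6] (x) [IF fragile_item and oversize_item THEN cond_2]. ⇒ new: cond_2.
[7] (v) [IF restock_request and cond_2 THEN cond_3]. ⇒ new: cond_3.
Closure: {address_valid, cond_2, cond_3, dock_ready, fragile_item, hazmat_flag, insured, labeled, manifest_closed, notify_customer, order_received, oversize_item, payment_cleared, pick_ticket, restock_request, route_local, split_shipment, stock_available, stock_low} — 19 facts.

19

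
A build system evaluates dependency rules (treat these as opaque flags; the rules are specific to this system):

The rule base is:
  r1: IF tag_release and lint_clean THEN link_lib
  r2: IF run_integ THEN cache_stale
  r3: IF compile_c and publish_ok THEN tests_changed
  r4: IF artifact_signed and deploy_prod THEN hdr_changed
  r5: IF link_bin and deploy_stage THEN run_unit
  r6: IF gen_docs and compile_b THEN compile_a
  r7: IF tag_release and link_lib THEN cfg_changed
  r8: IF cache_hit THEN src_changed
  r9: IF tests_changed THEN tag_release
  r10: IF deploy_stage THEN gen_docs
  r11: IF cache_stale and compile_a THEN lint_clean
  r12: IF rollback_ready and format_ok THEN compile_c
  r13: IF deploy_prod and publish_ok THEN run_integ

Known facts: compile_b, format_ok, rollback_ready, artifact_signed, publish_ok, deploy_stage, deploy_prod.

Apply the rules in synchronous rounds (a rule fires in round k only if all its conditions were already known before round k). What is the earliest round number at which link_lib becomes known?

4

Round 1 fires r4, r10, r12, r13, giving hdr_changed, gen_docs, compile_c, run_integ.
Round 2 fires r2, r3, r6, giving cache_stale, tests_changed, compile_a.
Round 3 fires r9, r11, giving tag_release, lint_clean.
Round 4 fires r1, giving link_lib.
link_lib first appears in round 4.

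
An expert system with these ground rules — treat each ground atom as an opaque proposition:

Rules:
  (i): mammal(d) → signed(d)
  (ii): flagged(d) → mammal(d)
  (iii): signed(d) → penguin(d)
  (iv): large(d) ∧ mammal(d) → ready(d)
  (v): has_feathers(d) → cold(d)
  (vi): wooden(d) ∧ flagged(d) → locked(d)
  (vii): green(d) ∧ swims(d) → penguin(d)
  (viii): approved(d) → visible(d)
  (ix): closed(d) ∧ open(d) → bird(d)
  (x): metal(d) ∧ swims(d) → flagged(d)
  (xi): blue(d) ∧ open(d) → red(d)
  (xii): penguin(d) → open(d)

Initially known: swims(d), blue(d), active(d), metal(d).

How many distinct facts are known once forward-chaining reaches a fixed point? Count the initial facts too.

10

Round 1: (x) [metal(d) ∧ swims(d) → flagged(d)]. Adds flagged(d).
Round 2: (ii) [flagged(d) → mammal(d)]. Adds mammal(d).
Round 3: (i) [mammal(d) → signed(d)]. Adds signed(d).
Round 4: (iii) [signed(d) → penguin(d)]. Adds penguin(d).
Round 5: (xii) [penguin(d) → open(d)]. Adds open(d).
Round 6: (xi) [blue(d) ∧ open(d) → red(d)]. Adds red(d).
Closure: {active(d), blue(d), flagged(d), mammal(d), metal(d), open(d), penguin(d), red(d), signed(d), swims(d)} — 10 facts.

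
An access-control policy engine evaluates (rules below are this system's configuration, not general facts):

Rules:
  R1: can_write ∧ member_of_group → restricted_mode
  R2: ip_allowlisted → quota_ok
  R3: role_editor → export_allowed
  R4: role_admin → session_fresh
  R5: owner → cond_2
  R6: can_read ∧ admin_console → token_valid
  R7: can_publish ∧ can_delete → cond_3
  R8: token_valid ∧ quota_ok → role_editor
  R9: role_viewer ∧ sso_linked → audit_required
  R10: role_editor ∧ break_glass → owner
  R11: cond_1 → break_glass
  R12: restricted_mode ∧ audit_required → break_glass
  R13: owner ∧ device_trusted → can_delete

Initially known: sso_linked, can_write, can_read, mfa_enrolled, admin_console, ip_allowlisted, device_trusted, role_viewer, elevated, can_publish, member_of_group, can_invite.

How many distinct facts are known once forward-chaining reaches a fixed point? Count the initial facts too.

23

Round 1 fires R1, R2, R6, R9, giving restricted_mode, quota_ok, token_valid, audit_required.
Round 2 fires R8, R12, giving role_editor, break_glass.
Round 3 fires R3, R10, giving export_allowed, owner.
Round 4 fires R5, R13, giving cond_2, can_delete.
Round 5 fires R7, giving cond_3.
Closure: {admin_console, audit_required, break_glass, can_delete, can_invite, can_publish, can_read, can_write, cond_2, cond_3, device_trusted, elevated, export_allowed, ip_allowlisted, member_of_group, mfa_enrolled, owner, quota_ok, restricted_mode, role_editor, role_viewer, sso_linked, token_valid} — 23 facts.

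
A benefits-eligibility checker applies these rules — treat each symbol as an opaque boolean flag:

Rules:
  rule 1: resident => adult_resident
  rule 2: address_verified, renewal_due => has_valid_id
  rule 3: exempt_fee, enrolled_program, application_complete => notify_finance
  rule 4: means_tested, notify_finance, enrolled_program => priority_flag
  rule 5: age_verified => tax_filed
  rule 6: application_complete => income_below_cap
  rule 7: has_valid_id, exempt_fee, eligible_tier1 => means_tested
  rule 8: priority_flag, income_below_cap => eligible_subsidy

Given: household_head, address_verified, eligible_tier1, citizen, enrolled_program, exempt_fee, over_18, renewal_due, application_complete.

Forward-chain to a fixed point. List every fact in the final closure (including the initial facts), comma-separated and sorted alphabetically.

[1] rule 2 [address_verified, renewal_due => has_valid_id]; rule 3 [exempt_fee, enrolled_program, application_complete => notify_finance]; rule 6 [application_complete => income_below_cap]. ⇒ new: has_valid_id, notify_finance, income_below_cap.
[2] rule 7 [has_valid_id, exempt_fee, eligible_tier1 => means_tested]. ⇒ new: means_tested.
[3] rule 4 [means_tested, notify_finance, enrolled_program => priority_flag]. ⇒ new: priority_flag.
[4] rule 8 [priority_flag, income_below_cap => eligible_subsidy]. ⇒ new: eligible_subsidy.

address_verified, application_complete, citizen, eligible_subsidy, eligible_tier1, enrolled_program, exempt_fee, has_valid_id, household_head, income_below_cap, means_tested, notify_finance, over_18, priority_flag, renewal_due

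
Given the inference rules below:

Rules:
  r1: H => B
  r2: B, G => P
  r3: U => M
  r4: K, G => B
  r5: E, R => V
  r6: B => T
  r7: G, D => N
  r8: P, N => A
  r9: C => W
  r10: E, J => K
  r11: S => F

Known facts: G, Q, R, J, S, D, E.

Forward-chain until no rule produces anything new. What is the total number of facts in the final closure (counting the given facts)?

Round 1: r5 [E, R => V]; r7 [G, D => N]; r10 [E, J => K]; r11 [S => F]. Adds V, N, K, F.
Round 2: r4 [K, G => B]. Adds B.
Round 3: r2 [B, G => P]; r6 [B => T]. Adds P, T.
Round 4: r8 [P, N => A]. Adds A.
Closure: {A, B, D, E, F, G, J, K, N, P, Q, R, S, T, V} — 15 facts.

15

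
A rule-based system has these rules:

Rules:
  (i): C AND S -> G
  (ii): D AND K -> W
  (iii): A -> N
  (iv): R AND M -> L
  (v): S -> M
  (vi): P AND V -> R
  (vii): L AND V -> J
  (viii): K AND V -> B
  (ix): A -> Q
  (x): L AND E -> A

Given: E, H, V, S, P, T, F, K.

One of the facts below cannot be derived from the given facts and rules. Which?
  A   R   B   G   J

G

Round 1 — (v), (vi), (viii), derive M, R, B.
Round 2 — (iv), derive L.
Round 3 — (vii), (x), derive J, A.
Round 4 — (iii), (ix), derive N, Q.
Derived: R (round 1), A (round 3), B (round 1), J (round 3). G never appears in any round.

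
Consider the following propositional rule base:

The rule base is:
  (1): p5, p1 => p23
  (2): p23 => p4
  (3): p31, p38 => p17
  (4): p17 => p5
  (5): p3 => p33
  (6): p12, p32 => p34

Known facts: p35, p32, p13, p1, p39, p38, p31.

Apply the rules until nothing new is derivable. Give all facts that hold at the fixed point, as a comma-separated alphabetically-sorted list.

p1, p13, p17, p23, p31, p32, p35, p38, p39, p4, p5

[1] (3) [p31, p38 => p17]. ⇒ new: p17.
[2] (4) [p17 => p5]. ⇒ new: p5.
[3] (1) [p5, p1 => p23]. ⇒ new: p23.
[4] (2) [p23 => p4]. ⇒ new: p4.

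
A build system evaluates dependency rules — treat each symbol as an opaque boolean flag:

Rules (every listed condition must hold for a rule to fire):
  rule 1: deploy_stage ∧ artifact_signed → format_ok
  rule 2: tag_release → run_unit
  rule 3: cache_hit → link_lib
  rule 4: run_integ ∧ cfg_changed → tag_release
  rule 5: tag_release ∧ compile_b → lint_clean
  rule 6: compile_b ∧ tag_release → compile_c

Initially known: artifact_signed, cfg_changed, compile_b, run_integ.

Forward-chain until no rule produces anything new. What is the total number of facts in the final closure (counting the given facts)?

8

Round 1 — rule 4, derive tag_release.
Round 2 — rule 2, rule 5, rule 6, derive run_unit, lint_clean, compile_c.
Closure: {artifact_signed, cfg_changed, compile_b, compile_c, lint_clean, run_integ, run_unit, tag_release} — 8 facts.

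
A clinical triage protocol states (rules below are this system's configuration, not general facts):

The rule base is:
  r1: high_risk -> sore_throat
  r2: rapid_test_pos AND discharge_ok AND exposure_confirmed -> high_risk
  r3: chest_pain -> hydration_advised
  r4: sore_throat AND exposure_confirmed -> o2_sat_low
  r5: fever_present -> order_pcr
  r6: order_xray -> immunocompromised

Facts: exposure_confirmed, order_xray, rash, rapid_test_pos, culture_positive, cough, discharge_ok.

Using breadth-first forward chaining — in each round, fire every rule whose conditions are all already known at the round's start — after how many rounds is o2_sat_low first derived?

Round 1 fires r2, r6, giving high_risk, immunocompromised.
Round 2 fires r1, giving sore_throat.
Round 3 fires r4, giving o2_sat_low.
o2_sat_low first appears in round 3.

3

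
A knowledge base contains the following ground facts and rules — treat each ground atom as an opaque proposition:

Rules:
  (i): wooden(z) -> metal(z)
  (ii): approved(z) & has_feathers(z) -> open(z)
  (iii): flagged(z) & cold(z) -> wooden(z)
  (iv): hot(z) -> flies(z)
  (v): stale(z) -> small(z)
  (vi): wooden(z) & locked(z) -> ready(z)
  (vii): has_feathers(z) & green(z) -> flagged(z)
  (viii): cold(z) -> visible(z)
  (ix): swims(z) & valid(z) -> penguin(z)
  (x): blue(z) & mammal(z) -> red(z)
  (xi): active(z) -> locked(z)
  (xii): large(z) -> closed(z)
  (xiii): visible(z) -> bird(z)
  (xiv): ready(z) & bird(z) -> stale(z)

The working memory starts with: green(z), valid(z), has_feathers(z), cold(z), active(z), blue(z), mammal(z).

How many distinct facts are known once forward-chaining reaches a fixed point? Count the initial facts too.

17

[1] (vii) [has_feathers(z) & green(z) -> flagged(z)]; (viii) [cold(z) -> visible(z)]; (x) [blue(z) & mammal(z) -> red(z)]; (xi) [active(z) -> locked(z)]. ⇒ new: flagged(z), visible(z), red(z), locked(z).
[2] (iii) [flagged(z) & cold(z) -> wooden(z)]; (xiii) [visible(z) -> bird(z)]. ⇒ new: wooden(z), bird(z).
[3] (i) [wooden(z) -> metal(z)]; (vi) [wooden(z) & locked(z) -> ready(z)]. ⇒ new: metal(z), ready(z).
[4] (xiv) [ready(z) & bird(z) -> stale(z)]. ⇒ new: stale(z).
[5] (v) [stale(z) -> small(z)]. ⇒ new: small(z).
Closure: {active(z), bird(z), blue(z), cold(z), flagged(z), green(z), has_feathers(z), locked(z), mammal(z), metal(z), ready(z), red(z), small(z), stale(z), valid(z), visible(z), wooden(z)} — 17 facts.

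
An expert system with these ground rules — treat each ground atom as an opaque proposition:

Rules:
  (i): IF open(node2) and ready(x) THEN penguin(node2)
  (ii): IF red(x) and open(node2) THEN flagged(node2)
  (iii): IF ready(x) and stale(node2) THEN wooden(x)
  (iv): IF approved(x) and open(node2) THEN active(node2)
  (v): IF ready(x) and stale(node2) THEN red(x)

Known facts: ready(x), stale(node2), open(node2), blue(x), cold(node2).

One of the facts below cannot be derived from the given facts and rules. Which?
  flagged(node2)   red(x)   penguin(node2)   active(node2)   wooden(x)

Round 1: (i) [IF open(node2) and ready(x) THEN penguin(node2)]; (iii) [IF ready(x) and stale(node2) THEN wooden(x)]; (v) [IF ready(x) and stale(node2) THEN red(x)]. New: penguin(node2), wooden(x), red(x).
Round 2: (ii) [IF red(x) and open(node2) THEN flagged(node2)]. New: flagged(node2).
Derived: red(x) (round 1), penguin(node2) (round 1), wooden(x) (round 1), flagged(node2) (round 2). active(node2) never appears in any round.

active(node2)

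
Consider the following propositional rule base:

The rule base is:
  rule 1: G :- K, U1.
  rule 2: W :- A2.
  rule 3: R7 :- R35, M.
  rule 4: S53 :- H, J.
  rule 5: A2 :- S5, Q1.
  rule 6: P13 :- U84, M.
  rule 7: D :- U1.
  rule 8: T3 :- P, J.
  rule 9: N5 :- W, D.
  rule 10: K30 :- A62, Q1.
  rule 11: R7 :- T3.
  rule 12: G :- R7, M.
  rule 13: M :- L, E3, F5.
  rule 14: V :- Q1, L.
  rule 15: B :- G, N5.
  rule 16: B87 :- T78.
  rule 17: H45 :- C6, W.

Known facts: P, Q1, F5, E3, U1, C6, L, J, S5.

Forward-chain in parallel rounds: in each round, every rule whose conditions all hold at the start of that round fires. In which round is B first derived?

4

Round 1: rule 5 [A2 :- S5, Q1.]; rule 7 [D :- U1.]; rule 8 [T3 :- P, J.]; rule 13 [M :- L, E3, F5.]; rule 14 [V :- Q1, L.]. Adds A2, D, T3, M, V.
Round 2: rule 2 [W :- A2.]; rule 11 [R7 :- T3.]. Adds W, R7.
Round 3: rule 9 [N5 :- W, D.]; rule 12 [G :- R7, M.]; rule 17 [H45 :- C6, W.]. Adds N5, G, H45.
Round 4: rule 15 [B :- G, N5.]. Adds B.
B first appears in round 4.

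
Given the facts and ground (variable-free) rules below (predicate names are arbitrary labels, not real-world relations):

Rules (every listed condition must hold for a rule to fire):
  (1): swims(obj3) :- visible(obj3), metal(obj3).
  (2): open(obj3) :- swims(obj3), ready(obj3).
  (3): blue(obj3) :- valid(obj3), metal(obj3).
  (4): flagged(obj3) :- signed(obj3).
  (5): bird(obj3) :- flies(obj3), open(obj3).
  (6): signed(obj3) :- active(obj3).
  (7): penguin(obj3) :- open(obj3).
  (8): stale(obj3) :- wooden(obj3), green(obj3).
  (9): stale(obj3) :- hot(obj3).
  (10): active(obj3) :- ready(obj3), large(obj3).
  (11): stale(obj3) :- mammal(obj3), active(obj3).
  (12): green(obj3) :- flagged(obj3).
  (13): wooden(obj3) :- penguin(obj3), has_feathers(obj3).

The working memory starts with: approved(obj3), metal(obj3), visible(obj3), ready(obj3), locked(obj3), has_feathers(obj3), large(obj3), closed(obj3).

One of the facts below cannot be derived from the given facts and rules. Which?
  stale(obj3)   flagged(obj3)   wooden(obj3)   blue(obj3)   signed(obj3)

Round 1 fires (1), (10), giving swims(obj3), active(obj3).
Round 2 fires (2), (6), giving open(obj3), signed(obj3).
Round 3 fires (4), (7), giving flagged(obj3), penguin(obj3).
Round 4 fires (12), (13), giving green(obj3), wooden(obj3).
Round 5 fires (8), giving stale(obj3).
Derived: wooden(obj3) (round 4), stale(obj3) (round 5), flagged(obj3) (round 3), signed(obj3) (round 2). blue(obj3) never appears in any round.

blue(obj3)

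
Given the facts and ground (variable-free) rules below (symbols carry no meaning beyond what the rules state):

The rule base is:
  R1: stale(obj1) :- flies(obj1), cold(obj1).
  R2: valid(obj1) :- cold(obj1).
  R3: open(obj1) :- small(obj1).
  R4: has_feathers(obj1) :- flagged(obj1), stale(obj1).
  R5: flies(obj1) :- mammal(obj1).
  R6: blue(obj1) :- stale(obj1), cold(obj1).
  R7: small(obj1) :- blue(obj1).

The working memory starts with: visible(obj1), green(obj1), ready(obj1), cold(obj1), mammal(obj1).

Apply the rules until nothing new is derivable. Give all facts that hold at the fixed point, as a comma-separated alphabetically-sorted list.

blue(obj1), cold(obj1), flies(obj1), green(obj1), mammal(obj1), open(obj1), ready(obj1), small(obj1), stale(obj1), valid(obj1), visible(obj1)

Round 1 fires R2, R5, giving valid(obj1), flies(obj1).
Round 2 fires R1, giving stale(obj1).
Round 3 fires R6, giving blue(obj1).
Round 4 fires R7, giving small(obj1).
Round 5 fires R3, giving open(obj1).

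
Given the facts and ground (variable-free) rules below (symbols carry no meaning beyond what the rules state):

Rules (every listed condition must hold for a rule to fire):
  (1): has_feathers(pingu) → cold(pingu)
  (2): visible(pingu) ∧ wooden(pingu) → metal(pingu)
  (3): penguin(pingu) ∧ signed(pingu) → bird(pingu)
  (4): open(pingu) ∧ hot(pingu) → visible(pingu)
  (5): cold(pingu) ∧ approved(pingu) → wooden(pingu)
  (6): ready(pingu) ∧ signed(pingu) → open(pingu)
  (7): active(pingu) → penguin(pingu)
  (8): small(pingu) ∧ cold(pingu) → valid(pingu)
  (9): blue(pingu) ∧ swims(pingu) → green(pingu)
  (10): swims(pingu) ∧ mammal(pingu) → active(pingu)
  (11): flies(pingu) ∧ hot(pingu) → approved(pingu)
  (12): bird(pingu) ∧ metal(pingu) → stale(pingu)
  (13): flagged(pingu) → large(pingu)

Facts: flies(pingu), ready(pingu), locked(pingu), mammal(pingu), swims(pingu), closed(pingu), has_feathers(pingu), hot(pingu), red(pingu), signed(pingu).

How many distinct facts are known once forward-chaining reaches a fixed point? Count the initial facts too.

Round 1: (1) [has_feathers(pingu) → cold(pingu)]; (6) [ready(pingu) ∧ signed(pingu) → open(pingu)]; (10) [swims(pingu) ∧ mammal(pingu) → active(pingu)]; (11) [flies(pingu) ∧ hot(pingu) → approved(pingu)]. New: cold(pingu), open(pingu), active(pingu), approved(pingu).
Round 2: (4) [open(pingu) ∧ hot(pingu) → visible(pingu)]; (5) [cold(pingu) ∧ approved(pingu) → wooden(pingu)]; (7) [active(pingu) → penguin(pingu)]. New: visible(pingu), wooden(pingu), penguin(pingu).
Round 3: (2) [visible(pingu) ∧ wooden(pingu) → metal(pingu)]; (3) [penguin(pingu) ∧ signed(pingu) → bird(pingu)]. New: metal(pingu), bird(pingu).
Round 4: (12) [bird(pingu) ∧ metal(pingu) → stale(pingu)]. New: stale(pingu).
Closure: {active(pingu), approved(pingu), bird(pingu), closed(pingu), cold(pingu), flies(pingu), has_feathers(pingu), hot(pingu), locked(pingu), mammal(pingu), metal(pingu), open(pingu), penguin(pingu), ready(pingu), red(pingu), signed(pingu), stale(pingu), swims(pingu), visible(pingu), wooden(pingu)} — 20 facts.

20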